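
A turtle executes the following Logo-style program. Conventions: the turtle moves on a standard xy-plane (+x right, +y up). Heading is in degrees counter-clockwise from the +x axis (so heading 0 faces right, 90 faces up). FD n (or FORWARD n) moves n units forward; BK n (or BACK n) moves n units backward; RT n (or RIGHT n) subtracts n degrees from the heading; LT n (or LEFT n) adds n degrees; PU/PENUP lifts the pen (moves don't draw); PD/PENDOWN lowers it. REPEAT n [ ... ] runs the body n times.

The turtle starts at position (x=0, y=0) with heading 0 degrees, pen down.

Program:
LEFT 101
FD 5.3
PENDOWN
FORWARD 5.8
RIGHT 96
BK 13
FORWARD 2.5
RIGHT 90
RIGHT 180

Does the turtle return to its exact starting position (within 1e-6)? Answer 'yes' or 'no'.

Answer: no

Derivation:
Executing turtle program step by step:
Start: pos=(0,0), heading=0, pen down
LT 101: heading 0 -> 101
FD 5.3: (0,0) -> (-1.011,5.203) [heading=101, draw]
PD: pen down
FD 5.8: (-1.011,5.203) -> (-2.118,10.896) [heading=101, draw]
RT 96: heading 101 -> 5
BK 13: (-2.118,10.896) -> (-15.069,9.763) [heading=5, draw]
FD 2.5: (-15.069,9.763) -> (-12.578,9.981) [heading=5, draw]
RT 90: heading 5 -> 275
RT 180: heading 275 -> 95
Final: pos=(-12.578,9.981), heading=95, 4 segment(s) drawn

Start position: (0, 0)
Final position: (-12.578, 9.981)
Distance = 16.057; >= 1e-6 -> NOT closed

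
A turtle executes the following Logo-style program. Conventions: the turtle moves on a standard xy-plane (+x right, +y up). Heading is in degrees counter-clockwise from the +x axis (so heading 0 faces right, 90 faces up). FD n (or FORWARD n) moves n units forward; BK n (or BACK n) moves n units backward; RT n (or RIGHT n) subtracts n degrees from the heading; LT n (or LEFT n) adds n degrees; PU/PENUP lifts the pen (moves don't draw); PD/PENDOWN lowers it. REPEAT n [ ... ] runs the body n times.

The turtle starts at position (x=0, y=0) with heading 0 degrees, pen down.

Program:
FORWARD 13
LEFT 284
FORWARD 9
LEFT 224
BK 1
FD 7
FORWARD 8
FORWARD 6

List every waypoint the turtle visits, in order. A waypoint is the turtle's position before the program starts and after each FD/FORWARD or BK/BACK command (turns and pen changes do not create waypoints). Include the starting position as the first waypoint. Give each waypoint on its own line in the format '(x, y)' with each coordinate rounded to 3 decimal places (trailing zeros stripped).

Answer: (0, 0)
(13, 0)
(15.177, -8.733)
(16.025, -9.263)
(10.089, -5.553)
(3.305, -1.314)
(-1.784, 1.866)

Derivation:
Executing turtle program step by step:
Start: pos=(0,0), heading=0, pen down
FD 13: (0,0) -> (13,0) [heading=0, draw]
LT 284: heading 0 -> 284
FD 9: (13,0) -> (15.177,-8.733) [heading=284, draw]
LT 224: heading 284 -> 148
BK 1: (15.177,-8.733) -> (16.025,-9.263) [heading=148, draw]
FD 7: (16.025,-9.263) -> (10.089,-5.553) [heading=148, draw]
FD 8: (10.089,-5.553) -> (3.305,-1.314) [heading=148, draw]
FD 6: (3.305,-1.314) -> (-1.784,1.866) [heading=148, draw]
Final: pos=(-1.784,1.866), heading=148, 6 segment(s) drawn
Waypoints (7 total):
(0, 0)
(13, 0)
(15.177, -8.733)
(16.025, -9.263)
(10.089, -5.553)
(3.305, -1.314)
(-1.784, 1.866)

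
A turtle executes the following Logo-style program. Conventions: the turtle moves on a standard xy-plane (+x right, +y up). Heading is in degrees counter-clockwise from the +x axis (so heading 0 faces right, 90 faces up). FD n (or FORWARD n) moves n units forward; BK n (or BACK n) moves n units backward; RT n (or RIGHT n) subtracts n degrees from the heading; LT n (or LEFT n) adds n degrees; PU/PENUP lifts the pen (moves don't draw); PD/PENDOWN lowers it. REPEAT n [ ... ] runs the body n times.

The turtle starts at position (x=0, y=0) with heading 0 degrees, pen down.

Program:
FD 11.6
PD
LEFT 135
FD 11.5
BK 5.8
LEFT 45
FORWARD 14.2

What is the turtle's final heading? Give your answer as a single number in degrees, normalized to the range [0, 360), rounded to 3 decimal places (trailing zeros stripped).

Answer: 180

Derivation:
Executing turtle program step by step:
Start: pos=(0,0), heading=0, pen down
FD 11.6: (0,0) -> (11.6,0) [heading=0, draw]
PD: pen down
LT 135: heading 0 -> 135
FD 11.5: (11.6,0) -> (3.468,8.132) [heading=135, draw]
BK 5.8: (3.468,8.132) -> (7.569,4.031) [heading=135, draw]
LT 45: heading 135 -> 180
FD 14.2: (7.569,4.031) -> (-6.631,4.031) [heading=180, draw]
Final: pos=(-6.631,4.031), heading=180, 4 segment(s) drawn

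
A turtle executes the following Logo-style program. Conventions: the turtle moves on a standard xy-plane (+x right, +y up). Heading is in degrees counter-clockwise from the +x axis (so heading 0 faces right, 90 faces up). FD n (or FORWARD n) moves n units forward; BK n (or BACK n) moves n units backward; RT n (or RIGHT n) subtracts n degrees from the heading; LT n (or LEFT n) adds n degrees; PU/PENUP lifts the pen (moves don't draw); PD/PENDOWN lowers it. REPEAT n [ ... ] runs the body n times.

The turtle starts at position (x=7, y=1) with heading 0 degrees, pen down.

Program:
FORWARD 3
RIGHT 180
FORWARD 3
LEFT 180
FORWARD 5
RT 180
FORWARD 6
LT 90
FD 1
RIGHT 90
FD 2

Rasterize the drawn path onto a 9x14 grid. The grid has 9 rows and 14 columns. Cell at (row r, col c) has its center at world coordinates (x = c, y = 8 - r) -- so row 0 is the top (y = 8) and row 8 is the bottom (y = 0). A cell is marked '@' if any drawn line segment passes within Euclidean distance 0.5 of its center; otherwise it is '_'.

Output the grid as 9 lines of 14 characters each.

Segment 0: (7,1) -> (10,1)
Segment 1: (10,1) -> (7,1)
Segment 2: (7,1) -> (12,1)
Segment 3: (12,1) -> (6,1)
Segment 4: (6,1) -> (6,-0)
Segment 5: (6,-0) -> (4,-0)

Answer: ______________
______________
______________
______________
______________
______________
______________
______@@@@@@@_
____@@@_______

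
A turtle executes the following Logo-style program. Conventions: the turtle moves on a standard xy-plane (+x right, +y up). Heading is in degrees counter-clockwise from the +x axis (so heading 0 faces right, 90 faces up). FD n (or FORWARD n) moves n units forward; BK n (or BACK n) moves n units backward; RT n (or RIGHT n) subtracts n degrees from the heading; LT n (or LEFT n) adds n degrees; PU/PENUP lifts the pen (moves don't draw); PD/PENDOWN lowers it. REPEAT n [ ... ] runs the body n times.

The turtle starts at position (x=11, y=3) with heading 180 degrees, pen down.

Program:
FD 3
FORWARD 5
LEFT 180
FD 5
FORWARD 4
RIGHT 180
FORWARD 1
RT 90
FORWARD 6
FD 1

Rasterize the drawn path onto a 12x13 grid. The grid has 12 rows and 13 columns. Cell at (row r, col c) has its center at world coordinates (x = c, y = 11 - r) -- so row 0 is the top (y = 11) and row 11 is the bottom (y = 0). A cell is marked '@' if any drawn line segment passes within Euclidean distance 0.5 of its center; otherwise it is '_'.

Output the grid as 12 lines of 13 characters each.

Segment 0: (11,3) -> (8,3)
Segment 1: (8,3) -> (3,3)
Segment 2: (3,3) -> (8,3)
Segment 3: (8,3) -> (12,3)
Segment 4: (12,3) -> (11,3)
Segment 5: (11,3) -> (11,9)
Segment 6: (11,9) -> (11,10)

Answer: _____________
___________@_
___________@_
___________@_
___________@_
___________@_
___________@_
___________@_
___@@@@@@@@@@
_____________
_____________
_____________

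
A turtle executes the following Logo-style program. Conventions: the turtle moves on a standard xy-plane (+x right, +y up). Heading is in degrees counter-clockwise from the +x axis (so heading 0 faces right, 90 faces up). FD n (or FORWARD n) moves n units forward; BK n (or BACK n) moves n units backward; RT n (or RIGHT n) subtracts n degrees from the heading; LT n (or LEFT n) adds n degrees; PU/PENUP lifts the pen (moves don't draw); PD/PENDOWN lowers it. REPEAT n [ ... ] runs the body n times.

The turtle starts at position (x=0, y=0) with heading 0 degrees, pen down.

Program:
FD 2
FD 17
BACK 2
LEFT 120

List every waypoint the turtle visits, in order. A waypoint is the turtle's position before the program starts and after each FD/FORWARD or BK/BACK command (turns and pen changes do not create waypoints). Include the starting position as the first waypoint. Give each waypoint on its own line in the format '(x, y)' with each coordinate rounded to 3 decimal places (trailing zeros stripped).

Answer: (0, 0)
(2, 0)
(19, 0)
(17, 0)

Derivation:
Executing turtle program step by step:
Start: pos=(0,0), heading=0, pen down
FD 2: (0,0) -> (2,0) [heading=0, draw]
FD 17: (2,0) -> (19,0) [heading=0, draw]
BK 2: (19,0) -> (17,0) [heading=0, draw]
LT 120: heading 0 -> 120
Final: pos=(17,0), heading=120, 3 segment(s) drawn
Waypoints (4 total):
(0, 0)
(2, 0)
(19, 0)
(17, 0)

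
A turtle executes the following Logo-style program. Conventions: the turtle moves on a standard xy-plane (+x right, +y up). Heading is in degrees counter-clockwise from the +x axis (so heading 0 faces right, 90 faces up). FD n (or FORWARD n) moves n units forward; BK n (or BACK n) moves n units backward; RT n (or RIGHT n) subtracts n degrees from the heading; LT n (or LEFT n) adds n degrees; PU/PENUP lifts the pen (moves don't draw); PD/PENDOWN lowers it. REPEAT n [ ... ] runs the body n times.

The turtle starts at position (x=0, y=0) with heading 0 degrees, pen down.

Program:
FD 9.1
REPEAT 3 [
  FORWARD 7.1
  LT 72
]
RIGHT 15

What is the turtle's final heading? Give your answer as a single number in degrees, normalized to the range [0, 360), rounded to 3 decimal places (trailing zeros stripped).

Executing turtle program step by step:
Start: pos=(0,0), heading=0, pen down
FD 9.1: (0,0) -> (9.1,0) [heading=0, draw]
REPEAT 3 [
  -- iteration 1/3 --
  FD 7.1: (9.1,0) -> (16.2,0) [heading=0, draw]
  LT 72: heading 0 -> 72
  -- iteration 2/3 --
  FD 7.1: (16.2,0) -> (18.394,6.753) [heading=72, draw]
  LT 72: heading 72 -> 144
  -- iteration 3/3 --
  FD 7.1: (18.394,6.753) -> (12.65,10.926) [heading=144, draw]
  LT 72: heading 144 -> 216
]
RT 15: heading 216 -> 201
Final: pos=(12.65,10.926), heading=201, 4 segment(s) drawn

Answer: 201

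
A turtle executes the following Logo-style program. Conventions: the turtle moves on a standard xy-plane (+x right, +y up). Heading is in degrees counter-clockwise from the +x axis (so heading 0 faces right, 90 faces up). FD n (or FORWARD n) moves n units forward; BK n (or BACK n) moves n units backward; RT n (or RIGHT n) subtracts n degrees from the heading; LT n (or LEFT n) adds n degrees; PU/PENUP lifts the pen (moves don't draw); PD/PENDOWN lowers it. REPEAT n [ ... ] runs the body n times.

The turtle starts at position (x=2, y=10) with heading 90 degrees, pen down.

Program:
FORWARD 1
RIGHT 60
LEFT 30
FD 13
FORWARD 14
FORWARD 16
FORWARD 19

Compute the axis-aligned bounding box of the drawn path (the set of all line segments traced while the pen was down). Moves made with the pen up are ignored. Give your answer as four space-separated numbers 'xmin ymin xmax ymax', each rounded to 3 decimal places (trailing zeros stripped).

Executing turtle program step by step:
Start: pos=(2,10), heading=90, pen down
FD 1: (2,10) -> (2,11) [heading=90, draw]
RT 60: heading 90 -> 30
LT 30: heading 30 -> 60
FD 13: (2,11) -> (8.5,22.258) [heading=60, draw]
FD 14: (8.5,22.258) -> (15.5,34.383) [heading=60, draw]
FD 16: (15.5,34.383) -> (23.5,48.239) [heading=60, draw]
FD 19: (23.5,48.239) -> (33,64.694) [heading=60, draw]
Final: pos=(33,64.694), heading=60, 5 segment(s) drawn

Segment endpoints: x in {2, 8.5, 15.5, 23.5, 33}, y in {10, 11, 22.258, 34.383, 48.239, 64.694}
xmin=2, ymin=10, xmax=33, ymax=64.694

Answer: 2 10 33 64.694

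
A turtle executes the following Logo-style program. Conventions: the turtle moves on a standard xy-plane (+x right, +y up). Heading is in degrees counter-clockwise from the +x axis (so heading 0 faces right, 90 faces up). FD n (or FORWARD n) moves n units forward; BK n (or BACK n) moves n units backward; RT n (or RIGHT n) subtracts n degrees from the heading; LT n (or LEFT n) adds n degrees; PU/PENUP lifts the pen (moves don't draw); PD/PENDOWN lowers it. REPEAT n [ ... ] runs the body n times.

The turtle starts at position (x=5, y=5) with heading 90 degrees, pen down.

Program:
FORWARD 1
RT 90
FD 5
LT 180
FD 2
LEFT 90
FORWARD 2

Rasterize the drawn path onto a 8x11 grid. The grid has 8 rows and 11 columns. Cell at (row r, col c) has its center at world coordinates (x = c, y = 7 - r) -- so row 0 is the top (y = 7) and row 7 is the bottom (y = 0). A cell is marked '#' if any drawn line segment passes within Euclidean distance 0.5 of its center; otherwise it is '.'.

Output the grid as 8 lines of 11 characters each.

Segment 0: (5,5) -> (5,6)
Segment 1: (5,6) -> (10,6)
Segment 2: (10,6) -> (8,6)
Segment 3: (8,6) -> (8,4)

Answer: ...........
.....######
.....#..#..
........#..
...........
...........
...........
...........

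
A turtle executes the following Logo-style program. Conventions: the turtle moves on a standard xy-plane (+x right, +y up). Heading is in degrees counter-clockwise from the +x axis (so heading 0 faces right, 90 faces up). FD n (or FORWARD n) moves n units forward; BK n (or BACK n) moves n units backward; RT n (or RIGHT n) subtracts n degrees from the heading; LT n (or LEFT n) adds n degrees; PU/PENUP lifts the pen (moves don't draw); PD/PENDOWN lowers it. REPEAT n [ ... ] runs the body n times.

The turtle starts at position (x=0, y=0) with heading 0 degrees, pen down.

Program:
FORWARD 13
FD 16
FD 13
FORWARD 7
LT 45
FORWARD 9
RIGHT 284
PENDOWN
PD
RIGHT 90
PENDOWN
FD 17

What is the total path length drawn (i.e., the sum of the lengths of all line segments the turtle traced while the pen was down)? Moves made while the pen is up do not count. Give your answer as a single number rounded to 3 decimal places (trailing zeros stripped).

Answer: 75

Derivation:
Executing turtle program step by step:
Start: pos=(0,0), heading=0, pen down
FD 13: (0,0) -> (13,0) [heading=0, draw]
FD 16: (13,0) -> (29,0) [heading=0, draw]
FD 13: (29,0) -> (42,0) [heading=0, draw]
FD 7: (42,0) -> (49,0) [heading=0, draw]
LT 45: heading 0 -> 45
FD 9: (49,0) -> (55.364,6.364) [heading=45, draw]
RT 284: heading 45 -> 121
PD: pen down
PD: pen down
RT 90: heading 121 -> 31
PD: pen down
FD 17: (55.364,6.364) -> (69.936,15.12) [heading=31, draw]
Final: pos=(69.936,15.12), heading=31, 6 segment(s) drawn

Segment lengths:
  seg 1: (0,0) -> (13,0), length = 13
  seg 2: (13,0) -> (29,0), length = 16
  seg 3: (29,0) -> (42,0), length = 13
  seg 4: (42,0) -> (49,0), length = 7
  seg 5: (49,0) -> (55.364,6.364), length = 9
  seg 6: (55.364,6.364) -> (69.936,15.12), length = 17
Total = 75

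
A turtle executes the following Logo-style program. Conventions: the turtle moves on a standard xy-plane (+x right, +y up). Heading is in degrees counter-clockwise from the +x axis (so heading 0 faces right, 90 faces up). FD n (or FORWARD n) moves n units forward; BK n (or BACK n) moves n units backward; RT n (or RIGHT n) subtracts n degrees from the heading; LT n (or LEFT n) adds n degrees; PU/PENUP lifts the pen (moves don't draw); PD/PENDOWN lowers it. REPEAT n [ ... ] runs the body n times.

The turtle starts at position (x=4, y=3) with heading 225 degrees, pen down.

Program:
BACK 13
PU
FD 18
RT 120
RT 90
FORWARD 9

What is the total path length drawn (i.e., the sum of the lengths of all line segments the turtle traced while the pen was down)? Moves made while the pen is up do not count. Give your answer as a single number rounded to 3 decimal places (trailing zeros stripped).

Executing turtle program step by step:
Start: pos=(4,3), heading=225, pen down
BK 13: (4,3) -> (13.192,12.192) [heading=225, draw]
PU: pen up
FD 18: (13.192,12.192) -> (0.464,-0.536) [heading=225, move]
RT 120: heading 225 -> 105
RT 90: heading 105 -> 15
FD 9: (0.464,-0.536) -> (9.158,1.794) [heading=15, move]
Final: pos=(9.158,1.794), heading=15, 1 segment(s) drawn

Segment lengths:
  seg 1: (4,3) -> (13.192,12.192), length = 13
Total = 13

Answer: 13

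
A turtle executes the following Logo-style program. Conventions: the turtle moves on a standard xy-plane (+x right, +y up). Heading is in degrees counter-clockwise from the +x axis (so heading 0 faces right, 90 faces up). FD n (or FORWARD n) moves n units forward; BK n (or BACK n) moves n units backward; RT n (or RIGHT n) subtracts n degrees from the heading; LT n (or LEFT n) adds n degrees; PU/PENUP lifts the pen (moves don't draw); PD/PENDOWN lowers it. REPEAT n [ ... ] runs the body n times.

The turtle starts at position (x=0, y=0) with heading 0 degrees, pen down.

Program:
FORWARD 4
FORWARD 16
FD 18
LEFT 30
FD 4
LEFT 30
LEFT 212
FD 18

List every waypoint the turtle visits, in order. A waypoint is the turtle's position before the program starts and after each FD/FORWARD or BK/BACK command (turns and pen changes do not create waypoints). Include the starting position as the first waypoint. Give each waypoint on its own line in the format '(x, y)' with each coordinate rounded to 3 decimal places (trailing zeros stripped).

Answer: (0, 0)
(4, 0)
(20, 0)
(38, 0)
(41.464, 2)
(42.092, -15.989)

Derivation:
Executing turtle program step by step:
Start: pos=(0,0), heading=0, pen down
FD 4: (0,0) -> (4,0) [heading=0, draw]
FD 16: (4,0) -> (20,0) [heading=0, draw]
FD 18: (20,0) -> (38,0) [heading=0, draw]
LT 30: heading 0 -> 30
FD 4: (38,0) -> (41.464,2) [heading=30, draw]
LT 30: heading 30 -> 60
LT 212: heading 60 -> 272
FD 18: (41.464,2) -> (42.092,-15.989) [heading=272, draw]
Final: pos=(42.092,-15.989), heading=272, 5 segment(s) drawn
Waypoints (6 total):
(0, 0)
(4, 0)
(20, 0)
(38, 0)
(41.464, 2)
(42.092, -15.989)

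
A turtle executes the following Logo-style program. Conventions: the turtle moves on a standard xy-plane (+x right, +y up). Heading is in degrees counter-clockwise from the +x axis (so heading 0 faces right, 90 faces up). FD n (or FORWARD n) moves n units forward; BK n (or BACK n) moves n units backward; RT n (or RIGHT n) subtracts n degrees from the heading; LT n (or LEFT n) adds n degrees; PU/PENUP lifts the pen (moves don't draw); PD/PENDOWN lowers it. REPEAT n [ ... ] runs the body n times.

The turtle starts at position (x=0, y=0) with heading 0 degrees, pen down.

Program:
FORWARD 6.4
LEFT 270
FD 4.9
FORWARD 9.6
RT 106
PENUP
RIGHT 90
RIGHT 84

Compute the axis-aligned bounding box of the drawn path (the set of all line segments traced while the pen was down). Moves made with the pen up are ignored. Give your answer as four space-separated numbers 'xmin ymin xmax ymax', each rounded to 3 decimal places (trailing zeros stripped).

Answer: 0 -14.5 6.4 0

Derivation:
Executing turtle program step by step:
Start: pos=(0,0), heading=0, pen down
FD 6.4: (0,0) -> (6.4,0) [heading=0, draw]
LT 270: heading 0 -> 270
FD 4.9: (6.4,0) -> (6.4,-4.9) [heading=270, draw]
FD 9.6: (6.4,-4.9) -> (6.4,-14.5) [heading=270, draw]
RT 106: heading 270 -> 164
PU: pen up
RT 90: heading 164 -> 74
RT 84: heading 74 -> 350
Final: pos=(6.4,-14.5), heading=350, 3 segment(s) drawn

Segment endpoints: x in {0, 6.4, 6.4, 6.4}, y in {-14.5, -4.9, 0}
xmin=0, ymin=-14.5, xmax=6.4, ymax=0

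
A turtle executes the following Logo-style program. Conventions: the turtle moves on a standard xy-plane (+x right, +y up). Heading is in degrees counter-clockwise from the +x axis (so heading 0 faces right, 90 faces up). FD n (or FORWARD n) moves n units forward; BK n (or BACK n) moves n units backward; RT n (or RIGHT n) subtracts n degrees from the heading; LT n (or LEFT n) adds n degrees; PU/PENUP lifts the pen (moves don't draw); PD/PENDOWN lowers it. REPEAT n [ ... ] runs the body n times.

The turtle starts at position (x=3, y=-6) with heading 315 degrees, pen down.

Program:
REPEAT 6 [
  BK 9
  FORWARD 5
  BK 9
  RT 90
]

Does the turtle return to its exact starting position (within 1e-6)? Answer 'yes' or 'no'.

Answer: no

Derivation:
Executing turtle program step by step:
Start: pos=(3,-6), heading=315, pen down
REPEAT 6 [
  -- iteration 1/6 --
  BK 9: (3,-6) -> (-3.364,0.364) [heading=315, draw]
  FD 5: (-3.364,0.364) -> (0.172,-3.172) [heading=315, draw]
  BK 9: (0.172,-3.172) -> (-6.192,3.192) [heading=315, draw]
  RT 90: heading 315 -> 225
  -- iteration 2/6 --
  BK 9: (-6.192,3.192) -> (0.172,9.556) [heading=225, draw]
  FD 5: (0.172,9.556) -> (-3.364,6.021) [heading=225, draw]
  BK 9: (-3.364,6.021) -> (3,12.385) [heading=225, draw]
  RT 90: heading 225 -> 135
  -- iteration 3/6 --
  BK 9: (3,12.385) -> (9.364,6.021) [heading=135, draw]
  FD 5: (9.364,6.021) -> (5.828,9.556) [heading=135, draw]
  BK 9: (5.828,9.556) -> (12.192,3.192) [heading=135, draw]
  RT 90: heading 135 -> 45
  -- iteration 4/6 --
  BK 9: (12.192,3.192) -> (5.828,-3.172) [heading=45, draw]
  FD 5: (5.828,-3.172) -> (9.364,0.364) [heading=45, draw]
  BK 9: (9.364,0.364) -> (3,-6) [heading=45, draw]
  RT 90: heading 45 -> 315
  -- iteration 5/6 --
  BK 9: (3,-6) -> (-3.364,0.364) [heading=315, draw]
  FD 5: (-3.364,0.364) -> (0.172,-3.172) [heading=315, draw]
  BK 9: (0.172,-3.172) -> (-6.192,3.192) [heading=315, draw]
  RT 90: heading 315 -> 225
  -- iteration 6/6 --
  BK 9: (-6.192,3.192) -> (0.172,9.556) [heading=225, draw]
  FD 5: (0.172,9.556) -> (-3.364,6.021) [heading=225, draw]
  BK 9: (-3.364,6.021) -> (3,12.385) [heading=225, draw]
  RT 90: heading 225 -> 135
]
Final: pos=(3,12.385), heading=135, 18 segment(s) drawn

Start position: (3, -6)
Final position: (3, 12.385)
Distance = 18.385; >= 1e-6 -> NOT closed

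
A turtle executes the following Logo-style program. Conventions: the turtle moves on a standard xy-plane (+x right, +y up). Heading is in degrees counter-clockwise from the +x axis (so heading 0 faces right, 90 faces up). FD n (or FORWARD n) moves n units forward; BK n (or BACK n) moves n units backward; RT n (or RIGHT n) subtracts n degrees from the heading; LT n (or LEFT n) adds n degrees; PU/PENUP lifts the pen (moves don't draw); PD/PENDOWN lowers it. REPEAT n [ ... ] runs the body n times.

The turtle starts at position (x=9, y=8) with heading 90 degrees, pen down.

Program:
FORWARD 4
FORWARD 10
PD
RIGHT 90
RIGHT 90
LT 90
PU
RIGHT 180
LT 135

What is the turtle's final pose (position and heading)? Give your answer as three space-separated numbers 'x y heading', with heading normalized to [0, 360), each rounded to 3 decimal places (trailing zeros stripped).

Executing turtle program step by step:
Start: pos=(9,8), heading=90, pen down
FD 4: (9,8) -> (9,12) [heading=90, draw]
FD 10: (9,12) -> (9,22) [heading=90, draw]
PD: pen down
RT 90: heading 90 -> 0
RT 90: heading 0 -> 270
LT 90: heading 270 -> 0
PU: pen up
RT 180: heading 0 -> 180
LT 135: heading 180 -> 315
Final: pos=(9,22), heading=315, 2 segment(s) drawn

Answer: 9 22 315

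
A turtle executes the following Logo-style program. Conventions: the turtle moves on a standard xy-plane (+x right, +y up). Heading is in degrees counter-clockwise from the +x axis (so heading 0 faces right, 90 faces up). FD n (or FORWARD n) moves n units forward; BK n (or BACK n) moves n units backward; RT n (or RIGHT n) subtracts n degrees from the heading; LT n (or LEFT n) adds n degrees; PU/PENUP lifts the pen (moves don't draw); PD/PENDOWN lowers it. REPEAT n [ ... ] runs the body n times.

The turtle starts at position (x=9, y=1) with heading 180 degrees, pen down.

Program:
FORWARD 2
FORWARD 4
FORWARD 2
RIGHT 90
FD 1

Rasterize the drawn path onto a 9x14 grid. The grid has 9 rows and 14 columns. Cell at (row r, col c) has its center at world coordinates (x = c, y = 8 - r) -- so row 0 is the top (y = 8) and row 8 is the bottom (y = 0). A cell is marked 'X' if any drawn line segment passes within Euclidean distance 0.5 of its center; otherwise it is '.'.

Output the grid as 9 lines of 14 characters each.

Answer: ..............
..............
..............
..............
..............
..............
.X............
.XXXXXXXXX....
..............

Derivation:
Segment 0: (9,1) -> (7,1)
Segment 1: (7,1) -> (3,1)
Segment 2: (3,1) -> (1,1)
Segment 3: (1,1) -> (1,2)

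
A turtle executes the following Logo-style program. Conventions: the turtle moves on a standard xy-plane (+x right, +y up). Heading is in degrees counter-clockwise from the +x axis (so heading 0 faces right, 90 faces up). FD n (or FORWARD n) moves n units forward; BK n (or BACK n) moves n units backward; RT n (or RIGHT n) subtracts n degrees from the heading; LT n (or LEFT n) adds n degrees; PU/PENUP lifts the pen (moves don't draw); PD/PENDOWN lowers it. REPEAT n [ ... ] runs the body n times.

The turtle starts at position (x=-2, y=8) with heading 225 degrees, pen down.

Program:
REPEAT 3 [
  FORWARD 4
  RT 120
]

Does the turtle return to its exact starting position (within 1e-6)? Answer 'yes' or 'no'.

Executing turtle program step by step:
Start: pos=(-2,8), heading=225, pen down
REPEAT 3 [
  -- iteration 1/3 --
  FD 4: (-2,8) -> (-4.828,5.172) [heading=225, draw]
  RT 120: heading 225 -> 105
  -- iteration 2/3 --
  FD 4: (-4.828,5.172) -> (-5.864,9.035) [heading=105, draw]
  RT 120: heading 105 -> 345
  -- iteration 3/3 --
  FD 4: (-5.864,9.035) -> (-2,8) [heading=345, draw]
  RT 120: heading 345 -> 225
]
Final: pos=(-2,8), heading=225, 3 segment(s) drawn

Start position: (-2, 8)
Final position: (-2, 8)
Distance = 0; < 1e-6 -> CLOSED

Answer: yes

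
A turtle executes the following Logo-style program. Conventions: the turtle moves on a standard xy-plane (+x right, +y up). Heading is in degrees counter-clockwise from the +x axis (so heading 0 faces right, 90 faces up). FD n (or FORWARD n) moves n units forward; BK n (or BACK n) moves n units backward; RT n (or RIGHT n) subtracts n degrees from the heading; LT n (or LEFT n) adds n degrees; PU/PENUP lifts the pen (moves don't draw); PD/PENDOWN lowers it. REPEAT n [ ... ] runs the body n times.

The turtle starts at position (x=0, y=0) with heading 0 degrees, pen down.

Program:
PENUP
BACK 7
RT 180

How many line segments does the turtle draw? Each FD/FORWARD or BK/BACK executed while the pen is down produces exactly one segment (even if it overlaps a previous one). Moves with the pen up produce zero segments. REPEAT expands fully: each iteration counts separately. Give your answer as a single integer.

Answer: 0

Derivation:
Executing turtle program step by step:
Start: pos=(0,0), heading=0, pen down
PU: pen up
BK 7: (0,0) -> (-7,0) [heading=0, move]
RT 180: heading 0 -> 180
Final: pos=(-7,0), heading=180, 0 segment(s) drawn
Segments drawn: 0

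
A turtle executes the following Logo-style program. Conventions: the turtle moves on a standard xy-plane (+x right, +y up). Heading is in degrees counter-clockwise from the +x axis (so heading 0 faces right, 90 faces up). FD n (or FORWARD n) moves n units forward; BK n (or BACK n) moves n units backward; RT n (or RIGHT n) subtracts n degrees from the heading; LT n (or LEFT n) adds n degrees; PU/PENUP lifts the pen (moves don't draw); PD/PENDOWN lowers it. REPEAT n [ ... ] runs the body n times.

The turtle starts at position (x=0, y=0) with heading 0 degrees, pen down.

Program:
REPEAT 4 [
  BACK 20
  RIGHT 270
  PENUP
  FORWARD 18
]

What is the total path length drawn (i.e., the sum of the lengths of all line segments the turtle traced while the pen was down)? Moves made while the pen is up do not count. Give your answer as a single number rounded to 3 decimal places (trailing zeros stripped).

Executing turtle program step by step:
Start: pos=(0,0), heading=0, pen down
REPEAT 4 [
  -- iteration 1/4 --
  BK 20: (0,0) -> (-20,0) [heading=0, draw]
  RT 270: heading 0 -> 90
  PU: pen up
  FD 18: (-20,0) -> (-20,18) [heading=90, move]
  -- iteration 2/4 --
  BK 20: (-20,18) -> (-20,-2) [heading=90, move]
  RT 270: heading 90 -> 180
  PU: pen up
  FD 18: (-20,-2) -> (-38,-2) [heading=180, move]
  -- iteration 3/4 --
  BK 20: (-38,-2) -> (-18,-2) [heading=180, move]
  RT 270: heading 180 -> 270
  PU: pen up
  FD 18: (-18,-2) -> (-18,-20) [heading=270, move]
  -- iteration 4/4 --
  BK 20: (-18,-20) -> (-18,0) [heading=270, move]
  RT 270: heading 270 -> 0
  PU: pen up
  FD 18: (-18,0) -> (0,0) [heading=0, move]
]
Final: pos=(0,0), heading=0, 1 segment(s) drawn

Segment lengths:
  seg 1: (0,0) -> (-20,0), length = 20
Total = 20

Answer: 20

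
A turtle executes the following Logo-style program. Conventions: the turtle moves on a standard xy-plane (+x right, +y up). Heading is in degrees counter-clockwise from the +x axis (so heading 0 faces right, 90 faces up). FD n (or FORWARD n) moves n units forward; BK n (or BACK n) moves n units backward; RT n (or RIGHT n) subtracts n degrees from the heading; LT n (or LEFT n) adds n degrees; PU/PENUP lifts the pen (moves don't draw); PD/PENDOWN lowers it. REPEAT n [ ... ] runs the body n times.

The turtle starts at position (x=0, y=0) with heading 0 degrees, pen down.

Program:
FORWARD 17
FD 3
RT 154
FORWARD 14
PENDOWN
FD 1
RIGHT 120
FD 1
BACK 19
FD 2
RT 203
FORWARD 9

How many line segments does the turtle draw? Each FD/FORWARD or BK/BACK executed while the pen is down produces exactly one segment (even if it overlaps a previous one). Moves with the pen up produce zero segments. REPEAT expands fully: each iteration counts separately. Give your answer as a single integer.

Answer: 8

Derivation:
Executing turtle program step by step:
Start: pos=(0,0), heading=0, pen down
FD 17: (0,0) -> (17,0) [heading=0, draw]
FD 3: (17,0) -> (20,0) [heading=0, draw]
RT 154: heading 0 -> 206
FD 14: (20,0) -> (7.417,-6.137) [heading=206, draw]
PD: pen down
FD 1: (7.417,-6.137) -> (6.518,-6.576) [heading=206, draw]
RT 120: heading 206 -> 86
FD 1: (6.518,-6.576) -> (6.588,-5.578) [heading=86, draw]
BK 19: (6.588,-5.578) -> (5.262,-24.532) [heading=86, draw]
FD 2: (5.262,-24.532) -> (5.402,-22.537) [heading=86, draw]
RT 203: heading 86 -> 243
FD 9: (5.402,-22.537) -> (1.316,-30.556) [heading=243, draw]
Final: pos=(1.316,-30.556), heading=243, 8 segment(s) drawn
Segments drawn: 8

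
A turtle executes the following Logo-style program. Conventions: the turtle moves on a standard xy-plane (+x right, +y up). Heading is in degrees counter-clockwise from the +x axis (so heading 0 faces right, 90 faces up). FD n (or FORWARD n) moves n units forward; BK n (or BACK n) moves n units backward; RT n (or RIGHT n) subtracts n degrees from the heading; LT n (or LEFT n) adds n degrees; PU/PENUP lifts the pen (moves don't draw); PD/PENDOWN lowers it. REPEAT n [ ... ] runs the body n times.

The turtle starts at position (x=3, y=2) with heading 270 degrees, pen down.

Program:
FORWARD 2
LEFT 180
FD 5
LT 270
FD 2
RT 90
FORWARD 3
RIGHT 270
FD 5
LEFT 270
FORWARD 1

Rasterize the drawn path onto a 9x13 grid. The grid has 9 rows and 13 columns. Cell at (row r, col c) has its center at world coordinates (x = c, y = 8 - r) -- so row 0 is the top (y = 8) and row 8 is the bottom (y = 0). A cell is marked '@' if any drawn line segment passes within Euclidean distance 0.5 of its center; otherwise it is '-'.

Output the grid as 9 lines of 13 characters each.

Answer: -------------
-------------
-------------
---@@@-------
---@-@-------
---@-@-------
---@-@@@@@@--
---@------@--
---@---------

Derivation:
Segment 0: (3,2) -> (3,0)
Segment 1: (3,0) -> (3,5)
Segment 2: (3,5) -> (5,5)
Segment 3: (5,5) -> (5,2)
Segment 4: (5,2) -> (10,2)
Segment 5: (10,2) -> (10,1)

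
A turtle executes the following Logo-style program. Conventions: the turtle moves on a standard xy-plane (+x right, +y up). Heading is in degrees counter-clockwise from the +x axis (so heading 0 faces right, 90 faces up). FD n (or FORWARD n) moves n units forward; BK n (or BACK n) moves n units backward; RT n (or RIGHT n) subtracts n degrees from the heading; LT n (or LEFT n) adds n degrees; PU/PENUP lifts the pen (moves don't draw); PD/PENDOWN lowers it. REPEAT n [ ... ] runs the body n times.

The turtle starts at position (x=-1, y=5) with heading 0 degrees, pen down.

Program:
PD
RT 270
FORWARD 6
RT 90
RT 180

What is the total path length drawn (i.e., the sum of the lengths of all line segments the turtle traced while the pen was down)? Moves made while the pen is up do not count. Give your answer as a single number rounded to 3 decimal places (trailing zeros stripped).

Executing turtle program step by step:
Start: pos=(-1,5), heading=0, pen down
PD: pen down
RT 270: heading 0 -> 90
FD 6: (-1,5) -> (-1,11) [heading=90, draw]
RT 90: heading 90 -> 0
RT 180: heading 0 -> 180
Final: pos=(-1,11), heading=180, 1 segment(s) drawn

Segment lengths:
  seg 1: (-1,5) -> (-1,11), length = 6
Total = 6

Answer: 6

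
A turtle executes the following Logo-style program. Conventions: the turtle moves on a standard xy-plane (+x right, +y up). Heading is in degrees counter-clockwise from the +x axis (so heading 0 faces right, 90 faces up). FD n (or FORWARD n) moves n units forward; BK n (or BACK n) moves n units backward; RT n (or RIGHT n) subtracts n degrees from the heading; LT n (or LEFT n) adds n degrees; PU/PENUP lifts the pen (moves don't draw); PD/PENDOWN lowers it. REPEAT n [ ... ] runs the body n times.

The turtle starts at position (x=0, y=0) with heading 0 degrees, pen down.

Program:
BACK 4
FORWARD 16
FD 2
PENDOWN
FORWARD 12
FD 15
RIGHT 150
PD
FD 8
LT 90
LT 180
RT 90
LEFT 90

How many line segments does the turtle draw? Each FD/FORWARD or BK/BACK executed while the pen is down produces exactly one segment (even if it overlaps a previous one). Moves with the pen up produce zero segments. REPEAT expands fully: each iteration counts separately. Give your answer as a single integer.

Executing turtle program step by step:
Start: pos=(0,0), heading=0, pen down
BK 4: (0,0) -> (-4,0) [heading=0, draw]
FD 16: (-4,0) -> (12,0) [heading=0, draw]
FD 2: (12,0) -> (14,0) [heading=0, draw]
PD: pen down
FD 12: (14,0) -> (26,0) [heading=0, draw]
FD 15: (26,0) -> (41,0) [heading=0, draw]
RT 150: heading 0 -> 210
PD: pen down
FD 8: (41,0) -> (34.072,-4) [heading=210, draw]
LT 90: heading 210 -> 300
LT 180: heading 300 -> 120
RT 90: heading 120 -> 30
LT 90: heading 30 -> 120
Final: pos=(34.072,-4), heading=120, 6 segment(s) drawn
Segments drawn: 6

Answer: 6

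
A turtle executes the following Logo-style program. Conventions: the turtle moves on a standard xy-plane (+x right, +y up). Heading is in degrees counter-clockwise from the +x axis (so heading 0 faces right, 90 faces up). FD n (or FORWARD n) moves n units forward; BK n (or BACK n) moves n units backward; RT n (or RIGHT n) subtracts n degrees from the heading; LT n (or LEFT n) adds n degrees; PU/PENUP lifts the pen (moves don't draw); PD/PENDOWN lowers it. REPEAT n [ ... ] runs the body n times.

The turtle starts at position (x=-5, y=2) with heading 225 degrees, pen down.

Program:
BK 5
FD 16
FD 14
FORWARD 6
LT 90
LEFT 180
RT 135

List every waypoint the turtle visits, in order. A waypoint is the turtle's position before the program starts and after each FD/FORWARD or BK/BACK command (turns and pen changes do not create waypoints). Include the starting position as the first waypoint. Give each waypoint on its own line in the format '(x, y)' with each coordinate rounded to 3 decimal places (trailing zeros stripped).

Answer: (-5, 2)
(-1.464, 5.536)
(-12.778, -5.778)
(-22.678, -15.678)
(-26.92, -19.92)

Derivation:
Executing turtle program step by step:
Start: pos=(-5,2), heading=225, pen down
BK 5: (-5,2) -> (-1.464,5.536) [heading=225, draw]
FD 16: (-1.464,5.536) -> (-12.778,-5.778) [heading=225, draw]
FD 14: (-12.778,-5.778) -> (-22.678,-15.678) [heading=225, draw]
FD 6: (-22.678,-15.678) -> (-26.92,-19.92) [heading=225, draw]
LT 90: heading 225 -> 315
LT 180: heading 315 -> 135
RT 135: heading 135 -> 0
Final: pos=(-26.92,-19.92), heading=0, 4 segment(s) drawn
Waypoints (5 total):
(-5, 2)
(-1.464, 5.536)
(-12.778, -5.778)
(-22.678, -15.678)
(-26.92, -19.92)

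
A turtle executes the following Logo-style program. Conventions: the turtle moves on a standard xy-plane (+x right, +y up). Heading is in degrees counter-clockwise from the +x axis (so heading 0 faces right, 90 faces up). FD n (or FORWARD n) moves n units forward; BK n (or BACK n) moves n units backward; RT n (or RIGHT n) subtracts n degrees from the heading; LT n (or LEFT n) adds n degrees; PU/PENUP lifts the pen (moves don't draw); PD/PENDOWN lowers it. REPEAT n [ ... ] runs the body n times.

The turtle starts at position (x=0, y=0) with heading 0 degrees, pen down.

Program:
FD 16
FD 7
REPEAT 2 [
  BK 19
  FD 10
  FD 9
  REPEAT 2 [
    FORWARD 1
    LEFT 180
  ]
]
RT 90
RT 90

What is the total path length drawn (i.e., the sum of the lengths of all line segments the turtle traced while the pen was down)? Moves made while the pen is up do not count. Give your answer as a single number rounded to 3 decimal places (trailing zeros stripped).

Executing turtle program step by step:
Start: pos=(0,0), heading=0, pen down
FD 16: (0,0) -> (16,0) [heading=0, draw]
FD 7: (16,0) -> (23,0) [heading=0, draw]
REPEAT 2 [
  -- iteration 1/2 --
  BK 19: (23,0) -> (4,0) [heading=0, draw]
  FD 10: (4,0) -> (14,0) [heading=0, draw]
  FD 9: (14,0) -> (23,0) [heading=0, draw]
  REPEAT 2 [
    -- iteration 1/2 --
    FD 1: (23,0) -> (24,0) [heading=0, draw]
    LT 180: heading 0 -> 180
    -- iteration 2/2 --
    FD 1: (24,0) -> (23,0) [heading=180, draw]
    LT 180: heading 180 -> 0
  ]
  -- iteration 2/2 --
  BK 19: (23,0) -> (4,0) [heading=0, draw]
  FD 10: (4,0) -> (14,0) [heading=0, draw]
  FD 9: (14,0) -> (23,0) [heading=0, draw]
  REPEAT 2 [
    -- iteration 1/2 --
    FD 1: (23,0) -> (24,0) [heading=0, draw]
    LT 180: heading 0 -> 180
    -- iteration 2/2 --
    FD 1: (24,0) -> (23,0) [heading=180, draw]
    LT 180: heading 180 -> 0
  ]
]
RT 90: heading 0 -> 270
RT 90: heading 270 -> 180
Final: pos=(23,0), heading=180, 12 segment(s) drawn

Segment lengths:
  seg 1: (0,0) -> (16,0), length = 16
  seg 2: (16,0) -> (23,0), length = 7
  seg 3: (23,0) -> (4,0), length = 19
  seg 4: (4,0) -> (14,0), length = 10
  seg 5: (14,0) -> (23,0), length = 9
  seg 6: (23,0) -> (24,0), length = 1
  seg 7: (24,0) -> (23,0), length = 1
  seg 8: (23,0) -> (4,0), length = 19
  seg 9: (4,0) -> (14,0), length = 10
  seg 10: (14,0) -> (23,0), length = 9
  seg 11: (23,0) -> (24,0), length = 1
  seg 12: (24,0) -> (23,0), length = 1
Total = 103

Answer: 103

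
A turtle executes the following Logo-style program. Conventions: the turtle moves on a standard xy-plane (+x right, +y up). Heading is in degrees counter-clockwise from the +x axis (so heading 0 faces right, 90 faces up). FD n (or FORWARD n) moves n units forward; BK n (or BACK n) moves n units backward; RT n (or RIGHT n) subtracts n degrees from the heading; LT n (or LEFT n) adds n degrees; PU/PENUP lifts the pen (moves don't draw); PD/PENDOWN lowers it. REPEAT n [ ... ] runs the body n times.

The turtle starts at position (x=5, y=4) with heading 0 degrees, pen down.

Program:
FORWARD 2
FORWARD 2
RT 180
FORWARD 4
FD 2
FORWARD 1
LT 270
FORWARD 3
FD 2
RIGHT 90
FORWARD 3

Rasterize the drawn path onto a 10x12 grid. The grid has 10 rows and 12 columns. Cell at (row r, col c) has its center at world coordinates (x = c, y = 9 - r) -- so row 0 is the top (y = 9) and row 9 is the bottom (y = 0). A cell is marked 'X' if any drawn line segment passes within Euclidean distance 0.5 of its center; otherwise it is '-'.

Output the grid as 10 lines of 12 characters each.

Segment 0: (5,4) -> (7,4)
Segment 1: (7,4) -> (9,4)
Segment 2: (9,4) -> (5,4)
Segment 3: (5,4) -> (3,4)
Segment 4: (3,4) -> (2,4)
Segment 5: (2,4) -> (2,7)
Segment 6: (2,7) -> (2,9)
Segment 7: (2,9) -> (5,9)

Answer: --XXXX------
--X---------
--X---------
--X---------
--X---------
--XXXXXXXX--
------------
------------
------------
------------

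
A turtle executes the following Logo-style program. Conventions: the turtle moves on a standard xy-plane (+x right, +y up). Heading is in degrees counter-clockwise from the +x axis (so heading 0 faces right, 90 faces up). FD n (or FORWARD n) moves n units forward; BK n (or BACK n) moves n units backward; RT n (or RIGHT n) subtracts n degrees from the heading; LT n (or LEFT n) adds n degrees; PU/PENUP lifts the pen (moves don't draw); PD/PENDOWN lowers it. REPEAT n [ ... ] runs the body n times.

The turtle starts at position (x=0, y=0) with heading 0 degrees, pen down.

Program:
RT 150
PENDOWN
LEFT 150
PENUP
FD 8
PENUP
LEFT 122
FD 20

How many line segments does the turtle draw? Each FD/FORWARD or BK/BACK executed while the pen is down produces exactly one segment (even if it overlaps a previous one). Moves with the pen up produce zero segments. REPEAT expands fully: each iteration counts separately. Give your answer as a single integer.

Answer: 0

Derivation:
Executing turtle program step by step:
Start: pos=(0,0), heading=0, pen down
RT 150: heading 0 -> 210
PD: pen down
LT 150: heading 210 -> 0
PU: pen up
FD 8: (0,0) -> (8,0) [heading=0, move]
PU: pen up
LT 122: heading 0 -> 122
FD 20: (8,0) -> (-2.598,16.961) [heading=122, move]
Final: pos=(-2.598,16.961), heading=122, 0 segment(s) drawn
Segments drawn: 0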